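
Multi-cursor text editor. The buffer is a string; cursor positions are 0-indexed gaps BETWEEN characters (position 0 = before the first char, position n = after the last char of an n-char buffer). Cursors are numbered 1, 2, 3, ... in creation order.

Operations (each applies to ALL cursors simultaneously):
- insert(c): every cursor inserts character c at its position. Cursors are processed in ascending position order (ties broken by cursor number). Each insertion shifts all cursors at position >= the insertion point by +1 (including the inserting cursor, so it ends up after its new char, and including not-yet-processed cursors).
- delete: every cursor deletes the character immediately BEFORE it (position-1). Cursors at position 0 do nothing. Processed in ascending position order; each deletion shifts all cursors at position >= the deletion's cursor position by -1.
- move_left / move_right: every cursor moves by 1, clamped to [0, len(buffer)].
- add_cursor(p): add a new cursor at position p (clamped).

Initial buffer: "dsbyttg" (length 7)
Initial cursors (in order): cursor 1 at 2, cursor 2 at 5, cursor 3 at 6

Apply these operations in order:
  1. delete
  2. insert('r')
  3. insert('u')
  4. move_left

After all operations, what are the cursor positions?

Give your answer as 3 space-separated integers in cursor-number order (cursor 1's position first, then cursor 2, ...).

After op 1 (delete): buffer="dbyg" (len 4), cursors c1@1 c2@3 c3@3, authorship ....
After op 2 (insert('r')): buffer="drbyrrg" (len 7), cursors c1@2 c2@6 c3@6, authorship .1..23.
After op 3 (insert('u')): buffer="drubyrruug" (len 10), cursors c1@3 c2@9 c3@9, authorship .11..2323.
After op 4 (move_left): buffer="drubyrruug" (len 10), cursors c1@2 c2@8 c3@8, authorship .11..2323.

Answer: 2 8 8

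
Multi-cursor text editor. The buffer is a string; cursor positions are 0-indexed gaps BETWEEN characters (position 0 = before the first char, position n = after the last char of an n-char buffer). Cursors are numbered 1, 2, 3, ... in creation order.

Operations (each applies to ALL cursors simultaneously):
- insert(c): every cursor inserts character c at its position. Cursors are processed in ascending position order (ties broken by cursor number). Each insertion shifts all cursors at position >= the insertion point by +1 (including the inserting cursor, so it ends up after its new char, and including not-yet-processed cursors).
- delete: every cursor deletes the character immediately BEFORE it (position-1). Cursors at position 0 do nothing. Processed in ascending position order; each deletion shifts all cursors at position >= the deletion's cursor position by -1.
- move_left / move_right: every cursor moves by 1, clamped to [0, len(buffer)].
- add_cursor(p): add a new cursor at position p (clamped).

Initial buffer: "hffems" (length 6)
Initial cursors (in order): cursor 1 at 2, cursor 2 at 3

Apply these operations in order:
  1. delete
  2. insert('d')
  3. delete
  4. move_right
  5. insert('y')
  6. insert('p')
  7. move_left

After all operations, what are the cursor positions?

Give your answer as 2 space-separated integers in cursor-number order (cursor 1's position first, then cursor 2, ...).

Answer: 5 5

Derivation:
After op 1 (delete): buffer="hems" (len 4), cursors c1@1 c2@1, authorship ....
After op 2 (insert('d')): buffer="hddems" (len 6), cursors c1@3 c2@3, authorship .12...
After op 3 (delete): buffer="hems" (len 4), cursors c1@1 c2@1, authorship ....
After op 4 (move_right): buffer="hems" (len 4), cursors c1@2 c2@2, authorship ....
After op 5 (insert('y')): buffer="heyyms" (len 6), cursors c1@4 c2@4, authorship ..12..
After op 6 (insert('p')): buffer="heyyppms" (len 8), cursors c1@6 c2@6, authorship ..1212..
After op 7 (move_left): buffer="heyyppms" (len 8), cursors c1@5 c2@5, authorship ..1212..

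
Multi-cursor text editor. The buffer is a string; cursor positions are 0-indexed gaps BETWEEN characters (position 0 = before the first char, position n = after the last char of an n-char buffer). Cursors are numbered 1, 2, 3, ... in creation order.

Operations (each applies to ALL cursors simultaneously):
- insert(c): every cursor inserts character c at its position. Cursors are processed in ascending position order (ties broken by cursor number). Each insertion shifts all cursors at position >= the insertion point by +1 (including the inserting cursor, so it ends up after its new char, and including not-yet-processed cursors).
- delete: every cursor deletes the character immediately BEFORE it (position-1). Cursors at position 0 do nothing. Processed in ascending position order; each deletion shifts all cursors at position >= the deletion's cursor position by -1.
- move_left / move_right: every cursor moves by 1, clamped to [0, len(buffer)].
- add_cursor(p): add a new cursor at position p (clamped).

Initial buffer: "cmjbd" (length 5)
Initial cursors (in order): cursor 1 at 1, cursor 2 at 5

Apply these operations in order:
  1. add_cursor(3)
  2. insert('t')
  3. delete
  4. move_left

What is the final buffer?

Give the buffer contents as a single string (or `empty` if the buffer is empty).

After op 1 (add_cursor(3)): buffer="cmjbd" (len 5), cursors c1@1 c3@3 c2@5, authorship .....
After op 2 (insert('t')): buffer="ctmjtbdt" (len 8), cursors c1@2 c3@5 c2@8, authorship .1..3..2
After op 3 (delete): buffer="cmjbd" (len 5), cursors c1@1 c3@3 c2@5, authorship .....
After op 4 (move_left): buffer="cmjbd" (len 5), cursors c1@0 c3@2 c2@4, authorship .....

Answer: cmjbd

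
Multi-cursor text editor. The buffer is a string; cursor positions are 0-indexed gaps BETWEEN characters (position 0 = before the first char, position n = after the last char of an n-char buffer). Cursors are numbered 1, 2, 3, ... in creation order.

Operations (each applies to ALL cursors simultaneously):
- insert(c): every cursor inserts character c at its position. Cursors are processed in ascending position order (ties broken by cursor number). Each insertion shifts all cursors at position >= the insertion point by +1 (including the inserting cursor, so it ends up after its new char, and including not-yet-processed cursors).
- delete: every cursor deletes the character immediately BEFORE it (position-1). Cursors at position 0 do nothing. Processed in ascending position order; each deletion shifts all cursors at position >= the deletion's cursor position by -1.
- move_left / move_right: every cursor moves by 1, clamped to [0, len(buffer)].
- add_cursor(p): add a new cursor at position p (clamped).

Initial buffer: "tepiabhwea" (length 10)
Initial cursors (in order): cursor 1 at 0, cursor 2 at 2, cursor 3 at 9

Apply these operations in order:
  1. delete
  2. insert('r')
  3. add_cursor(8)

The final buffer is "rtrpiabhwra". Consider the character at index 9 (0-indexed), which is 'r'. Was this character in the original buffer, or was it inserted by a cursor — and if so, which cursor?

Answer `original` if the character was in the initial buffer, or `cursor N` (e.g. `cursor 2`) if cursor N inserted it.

After op 1 (delete): buffer="tpiabhwa" (len 8), cursors c1@0 c2@1 c3@7, authorship ........
After op 2 (insert('r')): buffer="rtrpiabhwra" (len 11), cursors c1@1 c2@3 c3@10, authorship 1.2......3.
After op 3 (add_cursor(8)): buffer="rtrpiabhwra" (len 11), cursors c1@1 c2@3 c4@8 c3@10, authorship 1.2......3.
Authorship (.=original, N=cursor N): 1 . 2 . . . . . . 3 .
Index 9: author = 3

Answer: cursor 3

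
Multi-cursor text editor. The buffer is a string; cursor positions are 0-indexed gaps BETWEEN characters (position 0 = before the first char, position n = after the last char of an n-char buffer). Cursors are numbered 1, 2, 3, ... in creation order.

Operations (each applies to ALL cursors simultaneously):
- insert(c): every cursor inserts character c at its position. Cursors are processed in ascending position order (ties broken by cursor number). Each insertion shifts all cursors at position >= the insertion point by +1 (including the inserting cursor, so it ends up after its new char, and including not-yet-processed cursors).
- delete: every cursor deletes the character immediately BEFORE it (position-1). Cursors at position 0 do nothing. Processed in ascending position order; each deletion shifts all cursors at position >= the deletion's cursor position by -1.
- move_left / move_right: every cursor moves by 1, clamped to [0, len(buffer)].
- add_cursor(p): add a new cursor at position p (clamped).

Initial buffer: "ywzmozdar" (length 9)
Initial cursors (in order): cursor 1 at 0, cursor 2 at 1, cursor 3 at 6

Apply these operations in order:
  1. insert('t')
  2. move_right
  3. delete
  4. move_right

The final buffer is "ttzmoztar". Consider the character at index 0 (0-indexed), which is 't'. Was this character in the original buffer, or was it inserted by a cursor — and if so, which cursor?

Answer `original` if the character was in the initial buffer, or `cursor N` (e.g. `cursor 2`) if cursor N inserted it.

Answer: cursor 1

Derivation:
After op 1 (insert('t')): buffer="tytwzmoztdar" (len 12), cursors c1@1 c2@3 c3@9, authorship 1.2.....3...
After op 2 (move_right): buffer="tytwzmoztdar" (len 12), cursors c1@2 c2@4 c3@10, authorship 1.2.....3...
After op 3 (delete): buffer="ttzmoztar" (len 9), cursors c1@1 c2@2 c3@7, authorship 12....3..
After op 4 (move_right): buffer="ttzmoztar" (len 9), cursors c1@2 c2@3 c3@8, authorship 12....3..
Authorship (.=original, N=cursor N): 1 2 . . . . 3 . .
Index 0: author = 1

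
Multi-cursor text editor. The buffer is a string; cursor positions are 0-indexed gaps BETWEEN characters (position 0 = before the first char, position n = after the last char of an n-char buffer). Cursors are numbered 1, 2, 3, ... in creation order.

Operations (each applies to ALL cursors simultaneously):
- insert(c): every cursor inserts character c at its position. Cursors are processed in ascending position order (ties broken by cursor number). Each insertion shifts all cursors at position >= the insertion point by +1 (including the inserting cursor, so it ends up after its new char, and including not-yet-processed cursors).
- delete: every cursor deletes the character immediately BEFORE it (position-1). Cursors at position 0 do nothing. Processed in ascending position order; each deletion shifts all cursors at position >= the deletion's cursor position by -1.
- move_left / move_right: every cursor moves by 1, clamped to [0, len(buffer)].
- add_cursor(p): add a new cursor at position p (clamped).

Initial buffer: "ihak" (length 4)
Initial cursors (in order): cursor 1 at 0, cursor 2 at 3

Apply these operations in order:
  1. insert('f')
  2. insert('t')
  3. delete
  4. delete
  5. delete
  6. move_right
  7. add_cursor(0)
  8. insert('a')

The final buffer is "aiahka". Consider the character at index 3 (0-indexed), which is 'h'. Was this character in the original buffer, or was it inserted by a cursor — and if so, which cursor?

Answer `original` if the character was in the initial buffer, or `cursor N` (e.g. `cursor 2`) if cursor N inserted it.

After op 1 (insert('f')): buffer="fihafk" (len 6), cursors c1@1 c2@5, authorship 1...2.
After op 2 (insert('t')): buffer="ftihaftk" (len 8), cursors c1@2 c2@7, authorship 11...22.
After op 3 (delete): buffer="fihafk" (len 6), cursors c1@1 c2@5, authorship 1...2.
After op 4 (delete): buffer="ihak" (len 4), cursors c1@0 c2@3, authorship ....
After op 5 (delete): buffer="ihk" (len 3), cursors c1@0 c2@2, authorship ...
After op 6 (move_right): buffer="ihk" (len 3), cursors c1@1 c2@3, authorship ...
After op 7 (add_cursor(0)): buffer="ihk" (len 3), cursors c3@0 c1@1 c2@3, authorship ...
After op 8 (insert('a')): buffer="aiahka" (len 6), cursors c3@1 c1@3 c2@6, authorship 3.1..2
Authorship (.=original, N=cursor N): 3 . 1 . . 2
Index 3: author = original

Answer: original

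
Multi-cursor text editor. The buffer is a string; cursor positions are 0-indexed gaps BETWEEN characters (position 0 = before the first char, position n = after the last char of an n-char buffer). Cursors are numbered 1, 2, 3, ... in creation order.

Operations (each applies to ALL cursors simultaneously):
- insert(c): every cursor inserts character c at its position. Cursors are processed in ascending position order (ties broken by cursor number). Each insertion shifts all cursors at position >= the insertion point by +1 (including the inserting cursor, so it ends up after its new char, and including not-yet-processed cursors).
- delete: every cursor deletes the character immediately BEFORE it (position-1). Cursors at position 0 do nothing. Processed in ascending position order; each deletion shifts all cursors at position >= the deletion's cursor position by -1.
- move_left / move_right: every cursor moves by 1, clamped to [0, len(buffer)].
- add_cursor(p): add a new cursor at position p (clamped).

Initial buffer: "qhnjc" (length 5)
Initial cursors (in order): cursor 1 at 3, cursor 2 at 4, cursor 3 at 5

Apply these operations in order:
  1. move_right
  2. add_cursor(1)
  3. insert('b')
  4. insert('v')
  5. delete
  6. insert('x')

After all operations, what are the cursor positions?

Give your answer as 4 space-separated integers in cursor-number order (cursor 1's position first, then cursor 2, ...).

Answer: 8 13 13 3

Derivation:
After op 1 (move_right): buffer="qhnjc" (len 5), cursors c1@4 c2@5 c3@5, authorship .....
After op 2 (add_cursor(1)): buffer="qhnjc" (len 5), cursors c4@1 c1@4 c2@5 c3@5, authorship .....
After op 3 (insert('b')): buffer="qbhnjbcbb" (len 9), cursors c4@2 c1@6 c2@9 c3@9, authorship .4...1.23
After op 4 (insert('v')): buffer="qbvhnjbvcbbvv" (len 13), cursors c4@3 c1@8 c2@13 c3@13, authorship .44...11.2323
After op 5 (delete): buffer="qbhnjbcbb" (len 9), cursors c4@2 c1@6 c2@9 c3@9, authorship .4...1.23
After op 6 (insert('x')): buffer="qbxhnjbxcbbxx" (len 13), cursors c4@3 c1@8 c2@13 c3@13, authorship .44...11.2323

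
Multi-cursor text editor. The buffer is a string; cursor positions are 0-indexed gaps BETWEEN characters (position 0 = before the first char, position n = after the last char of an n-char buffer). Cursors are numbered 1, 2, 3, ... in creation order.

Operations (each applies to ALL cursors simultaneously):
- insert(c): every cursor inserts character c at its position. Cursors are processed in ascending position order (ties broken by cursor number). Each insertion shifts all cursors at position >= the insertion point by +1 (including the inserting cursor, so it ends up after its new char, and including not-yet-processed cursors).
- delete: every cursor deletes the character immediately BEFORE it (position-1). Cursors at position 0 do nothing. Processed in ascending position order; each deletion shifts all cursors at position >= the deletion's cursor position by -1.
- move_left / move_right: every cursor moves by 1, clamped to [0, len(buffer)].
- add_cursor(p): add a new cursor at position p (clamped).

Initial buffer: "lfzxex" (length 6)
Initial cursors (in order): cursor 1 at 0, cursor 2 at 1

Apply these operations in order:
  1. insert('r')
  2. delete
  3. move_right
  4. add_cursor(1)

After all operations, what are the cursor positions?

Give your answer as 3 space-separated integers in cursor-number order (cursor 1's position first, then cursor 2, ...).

After op 1 (insert('r')): buffer="rlrfzxex" (len 8), cursors c1@1 c2@3, authorship 1.2.....
After op 2 (delete): buffer="lfzxex" (len 6), cursors c1@0 c2@1, authorship ......
After op 3 (move_right): buffer="lfzxex" (len 6), cursors c1@1 c2@2, authorship ......
After op 4 (add_cursor(1)): buffer="lfzxex" (len 6), cursors c1@1 c3@1 c2@2, authorship ......

Answer: 1 2 1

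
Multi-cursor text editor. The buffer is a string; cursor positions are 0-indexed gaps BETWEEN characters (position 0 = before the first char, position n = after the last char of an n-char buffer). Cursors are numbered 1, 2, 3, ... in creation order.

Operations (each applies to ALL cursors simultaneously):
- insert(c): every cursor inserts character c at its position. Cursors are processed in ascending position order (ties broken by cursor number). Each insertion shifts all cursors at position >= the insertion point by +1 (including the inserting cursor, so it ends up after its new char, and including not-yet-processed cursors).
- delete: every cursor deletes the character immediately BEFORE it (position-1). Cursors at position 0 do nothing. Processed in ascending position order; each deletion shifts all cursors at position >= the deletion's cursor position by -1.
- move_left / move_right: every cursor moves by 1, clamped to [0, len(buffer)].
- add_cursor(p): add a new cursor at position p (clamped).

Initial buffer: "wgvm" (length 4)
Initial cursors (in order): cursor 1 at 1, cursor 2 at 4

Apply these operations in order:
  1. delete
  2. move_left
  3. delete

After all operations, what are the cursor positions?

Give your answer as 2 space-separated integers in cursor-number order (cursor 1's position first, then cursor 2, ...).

Answer: 0 0

Derivation:
After op 1 (delete): buffer="gv" (len 2), cursors c1@0 c2@2, authorship ..
After op 2 (move_left): buffer="gv" (len 2), cursors c1@0 c2@1, authorship ..
After op 3 (delete): buffer="v" (len 1), cursors c1@0 c2@0, authorship .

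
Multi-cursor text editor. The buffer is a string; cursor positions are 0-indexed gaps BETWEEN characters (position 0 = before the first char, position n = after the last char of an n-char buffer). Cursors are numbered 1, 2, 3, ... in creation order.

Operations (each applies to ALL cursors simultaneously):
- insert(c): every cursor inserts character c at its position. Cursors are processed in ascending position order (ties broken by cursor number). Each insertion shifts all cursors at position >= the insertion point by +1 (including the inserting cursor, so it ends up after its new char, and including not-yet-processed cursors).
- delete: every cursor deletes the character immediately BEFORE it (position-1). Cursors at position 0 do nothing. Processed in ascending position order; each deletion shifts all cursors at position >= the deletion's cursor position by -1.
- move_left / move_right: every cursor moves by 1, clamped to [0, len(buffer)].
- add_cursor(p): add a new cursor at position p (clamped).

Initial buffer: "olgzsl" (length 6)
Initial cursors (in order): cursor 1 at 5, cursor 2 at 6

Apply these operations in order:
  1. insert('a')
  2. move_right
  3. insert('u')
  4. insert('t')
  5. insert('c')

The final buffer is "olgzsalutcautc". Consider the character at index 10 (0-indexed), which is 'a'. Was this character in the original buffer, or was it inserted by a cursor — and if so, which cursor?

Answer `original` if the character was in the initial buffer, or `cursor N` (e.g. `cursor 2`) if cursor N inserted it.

After op 1 (insert('a')): buffer="olgzsala" (len 8), cursors c1@6 c2@8, authorship .....1.2
After op 2 (move_right): buffer="olgzsala" (len 8), cursors c1@7 c2@8, authorship .....1.2
After op 3 (insert('u')): buffer="olgzsaluau" (len 10), cursors c1@8 c2@10, authorship .....1.122
After op 4 (insert('t')): buffer="olgzsalutaut" (len 12), cursors c1@9 c2@12, authorship .....1.11222
After op 5 (insert('c')): buffer="olgzsalutcautc" (len 14), cursors c1@10 c2@14, authorship .....1.1112222
Authorship (.=original, N=cursor N): . . . . . 1 . 1 1 1 2 2 2 2
Index 10: author = 2

Answer: cursor 2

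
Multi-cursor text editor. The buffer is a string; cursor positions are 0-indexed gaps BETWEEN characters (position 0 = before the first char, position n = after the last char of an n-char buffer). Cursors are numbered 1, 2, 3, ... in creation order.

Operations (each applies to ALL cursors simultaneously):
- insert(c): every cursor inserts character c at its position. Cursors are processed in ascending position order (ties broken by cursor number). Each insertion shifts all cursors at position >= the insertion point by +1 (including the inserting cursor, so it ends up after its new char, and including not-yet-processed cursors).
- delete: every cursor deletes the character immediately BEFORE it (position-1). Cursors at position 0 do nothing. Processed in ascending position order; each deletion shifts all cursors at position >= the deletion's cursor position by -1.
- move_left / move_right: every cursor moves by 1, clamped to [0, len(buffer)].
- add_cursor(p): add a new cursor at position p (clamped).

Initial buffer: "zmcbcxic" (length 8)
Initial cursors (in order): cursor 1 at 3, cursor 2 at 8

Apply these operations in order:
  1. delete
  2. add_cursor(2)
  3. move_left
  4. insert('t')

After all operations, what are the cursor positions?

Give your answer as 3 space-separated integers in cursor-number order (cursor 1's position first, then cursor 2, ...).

Answer: 3 8 3

Derivation:
After op 1 (delete): buffer="zmbcxi" (len 6), cursors c1@2 c2@6, authorship ......
After op 2 (add_cursor(2)): buffer="zmbcxi" (len 6), cursors c1@2 c3@2 c2@6, authorship ......
After op 3 (move_left): buffer="zmbcxi" (len 6), cursors c1@1 c3@1 c2@5, authorship ......
After op 4 (insert('t')): buffer="zttmbcxti" (len 9), cursors c1@3 c3@3 c2@8, authorship .13....2.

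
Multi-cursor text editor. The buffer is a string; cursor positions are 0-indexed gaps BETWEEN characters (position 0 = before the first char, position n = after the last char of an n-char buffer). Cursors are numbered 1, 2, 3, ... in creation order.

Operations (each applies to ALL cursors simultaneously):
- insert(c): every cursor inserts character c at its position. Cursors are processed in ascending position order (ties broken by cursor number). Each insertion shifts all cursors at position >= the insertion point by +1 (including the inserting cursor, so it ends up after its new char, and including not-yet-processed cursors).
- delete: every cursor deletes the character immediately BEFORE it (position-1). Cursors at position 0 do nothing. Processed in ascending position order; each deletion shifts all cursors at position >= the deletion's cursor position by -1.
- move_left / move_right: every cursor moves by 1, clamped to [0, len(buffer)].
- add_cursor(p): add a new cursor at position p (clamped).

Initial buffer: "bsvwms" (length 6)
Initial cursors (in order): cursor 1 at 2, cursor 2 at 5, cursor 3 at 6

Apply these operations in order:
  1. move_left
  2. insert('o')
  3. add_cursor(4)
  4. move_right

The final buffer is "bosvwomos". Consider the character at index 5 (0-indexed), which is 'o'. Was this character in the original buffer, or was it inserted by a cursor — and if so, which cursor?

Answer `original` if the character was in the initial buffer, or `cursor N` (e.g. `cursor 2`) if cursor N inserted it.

After op 1 (move_left): buffer="bsvwms" (len 6), cursors c1@1 c2@4 c3@5, authorship ......
After op 2 (insert('o')): buffer="bosvwomos" (len 9), cursors c1@2 c2@6 c3@8, authorship .1...2.3.
After op 3 (add_cursor(4)): buffer="bosvwomos" (len 9), cursors c1@2 c4@4 c2@6 c3@8, authorship .1...2.3.
After op 4 (move_right): buffer="bosvwomos" (len 9), cursors c1@3 c4@5 c2@7 c3@9, authorship .1...2.3.
Authorship (.=original, N=cursor N): . 1 . . . 2 . 3 .
Index 5: author = 2

Answer: cursor 2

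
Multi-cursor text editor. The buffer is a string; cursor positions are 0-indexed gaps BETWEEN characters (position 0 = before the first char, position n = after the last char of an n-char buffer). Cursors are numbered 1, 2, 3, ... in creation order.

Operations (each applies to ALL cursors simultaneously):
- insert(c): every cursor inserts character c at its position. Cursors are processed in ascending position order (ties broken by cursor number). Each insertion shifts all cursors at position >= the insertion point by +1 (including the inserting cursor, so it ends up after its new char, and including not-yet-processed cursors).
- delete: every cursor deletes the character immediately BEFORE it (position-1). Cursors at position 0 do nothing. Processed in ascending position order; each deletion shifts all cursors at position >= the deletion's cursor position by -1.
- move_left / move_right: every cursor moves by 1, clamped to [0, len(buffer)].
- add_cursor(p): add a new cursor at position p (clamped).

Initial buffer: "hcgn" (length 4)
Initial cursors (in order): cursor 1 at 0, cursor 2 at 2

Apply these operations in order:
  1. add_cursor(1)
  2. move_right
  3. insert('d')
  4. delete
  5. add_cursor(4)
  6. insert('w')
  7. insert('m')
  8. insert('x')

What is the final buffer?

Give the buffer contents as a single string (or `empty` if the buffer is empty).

After op 1 (add_cursor(1)): buffer="hcgn" (len 4), cursors c1@0 c3@1 c2@2, authorship ....
After op 2 (move_right): buffer="hcgn" (len 4), cursors c1@1 c3@2 c2@3, authorship ....
After op 3 (insert('d')): buffer="hdcdgdn" (len 7), cursors c1@2 c3@4 c2@6, authorship .1.3.2.
After op 4 (delete): buffer="hcgn" (len 4), cursors c1@1 c3@2 c2@3, authorship ....
After op 5 (add_cursor(4)): buffer="hcgn" (len 4), cursors c1@1 c3@2 c2@3 c4@4, authorship ....
After op 6 (insert('w')): buffer="hwcwgwnw" (len 8), cursors c1@2 c3@4 c2@6 c4@8, authorship .1.3.2.4
After op 7 (insert('m')): buffer="hwmcwmgwmnwm" (len 12), cursors c1@3 c3@6 c2@9 c4@12, authorship .11.33.22.44
After op 8 (insert('x')): buffer="hwmxcwmxgwmxnwmx" (len 16), cursors c1@4 c3@8 c2@12 c4@16, authorship .111.333.222.444

Answer: hwmxcwmxgwmxnwmx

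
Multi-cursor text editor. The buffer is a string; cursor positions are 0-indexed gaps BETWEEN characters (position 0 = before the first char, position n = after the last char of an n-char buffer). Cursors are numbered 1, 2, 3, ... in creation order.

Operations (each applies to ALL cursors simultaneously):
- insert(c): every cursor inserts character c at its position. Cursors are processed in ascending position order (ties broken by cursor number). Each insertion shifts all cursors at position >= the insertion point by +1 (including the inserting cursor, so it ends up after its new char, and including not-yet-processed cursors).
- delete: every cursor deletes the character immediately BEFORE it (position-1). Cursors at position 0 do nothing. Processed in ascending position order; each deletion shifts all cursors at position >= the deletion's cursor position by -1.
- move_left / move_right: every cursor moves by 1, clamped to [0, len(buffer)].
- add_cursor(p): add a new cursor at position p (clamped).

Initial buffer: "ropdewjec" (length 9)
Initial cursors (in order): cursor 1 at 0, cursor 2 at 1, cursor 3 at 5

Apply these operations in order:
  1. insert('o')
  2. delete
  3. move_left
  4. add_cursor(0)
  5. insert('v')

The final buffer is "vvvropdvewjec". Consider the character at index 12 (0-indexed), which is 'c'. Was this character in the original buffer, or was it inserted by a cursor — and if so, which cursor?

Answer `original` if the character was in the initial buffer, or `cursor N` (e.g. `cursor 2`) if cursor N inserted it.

Answer: original

Derivation:
After op 1 (insert('o')): buffer="oroopdeowjec" (len 12), cursors c1@1 c2@3 c3@8, authorship 1.2....3....
After op 2 (delete): buffer="ropdewjec" (len 9), cursors c1@0 c2@1 c3@5, authorship .........
After op 3 (move_left): buffer="ropdewjec" (len 9), cursors c1@0 c2@0 c3@4, authorship .........
After op 4 (add_cursor(0)): buffer="ropdewjec" (len 9), cursors c1@0 c2@0 c4@0 c3@4, authorship .........
After op 5 (insert('v')): buffer="vvvropdvewjec" (len 13), cursors c1@3 c2@3 c4@3 c3@8, authorship 124....3.....
Authorship (.=original, N=cursor N): 1 2 4 . . . . 3 . . . . .
Index 12: author = original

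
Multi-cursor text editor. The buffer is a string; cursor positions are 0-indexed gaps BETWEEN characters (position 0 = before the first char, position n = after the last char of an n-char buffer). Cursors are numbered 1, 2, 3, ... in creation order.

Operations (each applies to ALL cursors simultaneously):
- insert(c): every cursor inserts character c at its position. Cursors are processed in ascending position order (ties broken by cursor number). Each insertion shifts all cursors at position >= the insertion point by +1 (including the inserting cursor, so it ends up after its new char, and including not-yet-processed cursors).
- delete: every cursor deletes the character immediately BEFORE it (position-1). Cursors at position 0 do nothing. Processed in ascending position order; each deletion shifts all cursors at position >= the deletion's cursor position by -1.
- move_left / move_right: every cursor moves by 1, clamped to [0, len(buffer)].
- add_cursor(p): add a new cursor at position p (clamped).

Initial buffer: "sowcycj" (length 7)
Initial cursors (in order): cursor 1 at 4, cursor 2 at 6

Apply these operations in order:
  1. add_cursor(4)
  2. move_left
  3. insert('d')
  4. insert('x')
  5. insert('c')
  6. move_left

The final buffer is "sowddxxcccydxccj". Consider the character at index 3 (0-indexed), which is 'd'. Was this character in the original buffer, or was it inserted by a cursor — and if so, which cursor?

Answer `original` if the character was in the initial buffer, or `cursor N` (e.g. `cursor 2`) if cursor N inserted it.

Answer: cursor 1

Derivation:
After op 1 (add_cursor(4)): buffer="sowcycj" (len 7), cursors c1@4 c3@4 c2@6, authorship .......
After op 2 (move_left): buffer="sowcycj" (len 7), cursors c1@3 c3@3 c2@5, authorship .......
After op 3 (insert('d')): buffer="sowddcydcj" (len 10), cursors c1@5 c3@5 c2@8, authorship ...13..2..
After op 4 (insert('x')): buffer="sowddxxcydxcj" (len 13), cursors c1@7 c3@7 c2@11, authorship ...1313..22..
After op 5 (insert('c')): buffer="sowddxxcccydxccj" (len 16), cursors c1@9 c3@9 c2@14, authorship ...131313..222..
After op 6 (move_left): buffer="sowddxxcccydxccj" (len 16), cursors c1@8 c3@8 c2@13, authorship ...131313..222..
Authorship (.=original, N=cursor N): . . . 1 3 1 3 1 3 . . 2 2 2 . .
Index 3: author = 1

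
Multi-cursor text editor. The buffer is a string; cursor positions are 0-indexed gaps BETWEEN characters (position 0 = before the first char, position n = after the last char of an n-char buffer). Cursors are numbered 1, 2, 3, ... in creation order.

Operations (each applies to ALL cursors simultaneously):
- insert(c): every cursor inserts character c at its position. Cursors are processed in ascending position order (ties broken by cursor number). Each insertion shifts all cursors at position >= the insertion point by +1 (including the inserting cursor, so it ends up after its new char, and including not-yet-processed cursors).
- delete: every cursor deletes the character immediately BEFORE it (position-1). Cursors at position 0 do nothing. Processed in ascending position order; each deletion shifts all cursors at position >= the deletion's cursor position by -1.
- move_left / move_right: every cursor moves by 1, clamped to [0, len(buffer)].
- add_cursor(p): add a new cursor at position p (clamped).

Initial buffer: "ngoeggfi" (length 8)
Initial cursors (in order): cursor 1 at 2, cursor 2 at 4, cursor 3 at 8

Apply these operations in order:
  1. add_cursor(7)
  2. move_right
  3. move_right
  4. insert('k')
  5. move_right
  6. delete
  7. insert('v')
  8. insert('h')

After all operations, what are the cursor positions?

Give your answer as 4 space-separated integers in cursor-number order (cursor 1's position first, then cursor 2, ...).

After op 1 (add_cursor(7)): buffer="ngoeggfi" (len 8), cursors c1@2 c2@4 c4@7 c3@8, authorship ........
After op 2 (move_right): buffer="ngoeggfi" (len 8), cursors c1@3 c2@5 c3@8 c4@8, authorship ........
After op 3 (move_right): buffer="ngoeggfi" (len 8), cursors c1@4 c2@6 c3@8 c4@8, authorship ........
After op 4 (insert('k')): buffer="ngoekggkfikk" (len 12), cursors c1@5 c2@8 c3@12 c4@12, authorship ....1..2..34
After op 5 (move_right): buffer="ngoekggkfikk" (len 12), cursors c1@6 c2@9 c3@12 c4@12, authorship ....1..2..34
After op 6 (delete): buffer="ngoekgki" (len 8), cursors c1@5 c2@7 c3@8 c4@8, authorship ....1.2.
After op 7 (insert('v')): buffer="ngoekvgkvivv" (len 12), cursors c1@6 c2@9 c3@12 c4@12, authorship ....11.22.34
After op 8 (insert('h')): buffer="ngoekvhgkvhivvhh" (len 16), cursors c1@7 c2@11 c3@16 c4@16, authorship ....111.222.3434

Answer: 7 11 16 16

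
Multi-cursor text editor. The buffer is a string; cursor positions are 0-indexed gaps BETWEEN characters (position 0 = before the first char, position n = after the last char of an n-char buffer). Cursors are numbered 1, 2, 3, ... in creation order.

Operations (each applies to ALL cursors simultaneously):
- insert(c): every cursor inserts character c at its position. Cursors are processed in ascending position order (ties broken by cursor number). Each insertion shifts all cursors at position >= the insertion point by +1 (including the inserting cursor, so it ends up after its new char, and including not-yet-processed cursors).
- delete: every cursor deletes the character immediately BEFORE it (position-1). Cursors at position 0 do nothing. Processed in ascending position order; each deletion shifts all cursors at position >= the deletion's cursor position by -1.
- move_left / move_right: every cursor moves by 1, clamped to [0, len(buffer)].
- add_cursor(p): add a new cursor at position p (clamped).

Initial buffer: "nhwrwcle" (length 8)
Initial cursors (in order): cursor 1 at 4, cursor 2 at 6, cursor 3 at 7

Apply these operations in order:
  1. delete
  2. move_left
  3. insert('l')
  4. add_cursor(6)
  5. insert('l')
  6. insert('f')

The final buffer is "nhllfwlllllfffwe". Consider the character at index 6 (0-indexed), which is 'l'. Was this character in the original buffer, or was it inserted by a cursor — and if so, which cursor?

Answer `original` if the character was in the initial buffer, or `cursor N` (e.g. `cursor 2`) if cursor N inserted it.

Answer: cursor 2

Derivation:
After op 1 (delete): buffer="nhwwe" (len 5), cursors c1@3 c2@4 c3@4, authorship .....
After op 2 (move_left): buffer="nhwwe" (len 5), cursors c1@2 c2@3 c3@3, authorship .....
After op 3 (insert('l')): buffer="nhlwllwe" (len 8), cursors c1@3 c2@6 c3@6, authorship ..1.23..
After op 4 (add_cursor(6)): buffer="nhlwllwe" (len 8), cursors c1@3 c2@6 c3@6 c4@6, authorship ..1.23..
After op 5 (insert('l')): buffer="nhllwlllllwe" (len 12), cursors c1@4 c2@10 c3@10 c4@10, authorship ..11.23234..
After op 6 (insert('f')): buffer="nhllfwlllllfffwe" (len 16), cursors c1@5 c2@14 c3@14 c4@14, authorship ..111.23234234..
Authorship (.=original, N=cursor N): . . 1 1 1 . 2 3 2 3 4 2 3 4 . .
Index 6: author = 2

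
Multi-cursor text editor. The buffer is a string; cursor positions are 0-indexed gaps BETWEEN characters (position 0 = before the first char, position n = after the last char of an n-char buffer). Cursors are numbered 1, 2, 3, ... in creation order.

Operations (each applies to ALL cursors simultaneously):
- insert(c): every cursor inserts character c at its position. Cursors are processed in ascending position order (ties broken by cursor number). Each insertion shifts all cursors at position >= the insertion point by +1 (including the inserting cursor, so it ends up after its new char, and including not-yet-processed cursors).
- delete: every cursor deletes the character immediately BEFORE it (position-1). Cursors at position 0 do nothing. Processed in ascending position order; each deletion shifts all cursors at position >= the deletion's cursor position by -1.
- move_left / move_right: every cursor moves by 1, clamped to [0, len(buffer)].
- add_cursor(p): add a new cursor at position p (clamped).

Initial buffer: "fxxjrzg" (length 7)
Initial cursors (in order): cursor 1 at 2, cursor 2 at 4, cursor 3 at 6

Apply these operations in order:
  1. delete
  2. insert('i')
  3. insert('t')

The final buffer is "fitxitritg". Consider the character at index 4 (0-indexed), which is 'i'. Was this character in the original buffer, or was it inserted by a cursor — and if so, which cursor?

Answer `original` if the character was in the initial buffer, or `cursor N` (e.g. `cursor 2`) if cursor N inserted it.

After op 1 (delete): buffer="fxrg" (len 4), cursors c1@1 c2@2 c3@3, authorship ....
After op 2 (insert('i')): buffer="fixirig" (len 7), cursors c1@2 c2@4 c3@6, authorship .1.2.3.
After op 3 (insert('t')): buffer="fitxitritg" (len 10), cursors c1@3 c2@6 c3@9, authorship .11.22.33.
Authorship (.=original, N=cursor N): . 1 1 . 2 2 . 3 3 .
Index 4: author = 2

Answer: cursor 2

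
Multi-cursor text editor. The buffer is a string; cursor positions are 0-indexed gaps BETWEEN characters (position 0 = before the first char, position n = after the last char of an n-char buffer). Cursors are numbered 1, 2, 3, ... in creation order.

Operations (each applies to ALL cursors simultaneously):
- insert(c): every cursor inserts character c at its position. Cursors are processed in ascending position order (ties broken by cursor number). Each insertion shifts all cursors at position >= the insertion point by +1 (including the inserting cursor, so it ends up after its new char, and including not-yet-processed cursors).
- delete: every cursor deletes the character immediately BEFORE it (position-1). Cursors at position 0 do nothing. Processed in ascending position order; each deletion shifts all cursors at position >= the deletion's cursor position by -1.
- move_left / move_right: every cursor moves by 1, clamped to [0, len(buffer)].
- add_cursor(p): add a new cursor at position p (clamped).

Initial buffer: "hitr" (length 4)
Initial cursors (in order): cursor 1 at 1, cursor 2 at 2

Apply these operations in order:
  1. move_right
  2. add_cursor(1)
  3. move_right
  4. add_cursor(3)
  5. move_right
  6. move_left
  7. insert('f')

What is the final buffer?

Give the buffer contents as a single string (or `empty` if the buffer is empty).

After op 1 (move_right): buffer="hitr" (len 4), cursors c1@2 c2@3, authorship ....
After op 2 (add_cursor(1)): buffer="hitr" (len 4), cursors c3@1 c1@2 c2@3, authorship ....
After op 3 (move_right): buffer="hitr" (len 4), cursors c3@2 c1@3 c2@4, authorship ....
After op 4 (add_cursor(3)): buffer="hitr" (len 4), cursors c3@2 c1@3 c4@3 c2@4, authorship ....
After op 5 (move_right): buffer="hitr" (len 4), cursors c3@3 c1@4 c2@4 c4@4, authorship ....
After op 6 (move_left): buffer="hitr" (len 4), cursors c3@2 c1@3 c2@3 c4@3, authorship ....
After op 7 (insert('f')): buffer="hiftfffr" (len 8), cursors c3@3 c1@7 c2@7 c4@7, authorship ..3.124.

Answer: hiftfffr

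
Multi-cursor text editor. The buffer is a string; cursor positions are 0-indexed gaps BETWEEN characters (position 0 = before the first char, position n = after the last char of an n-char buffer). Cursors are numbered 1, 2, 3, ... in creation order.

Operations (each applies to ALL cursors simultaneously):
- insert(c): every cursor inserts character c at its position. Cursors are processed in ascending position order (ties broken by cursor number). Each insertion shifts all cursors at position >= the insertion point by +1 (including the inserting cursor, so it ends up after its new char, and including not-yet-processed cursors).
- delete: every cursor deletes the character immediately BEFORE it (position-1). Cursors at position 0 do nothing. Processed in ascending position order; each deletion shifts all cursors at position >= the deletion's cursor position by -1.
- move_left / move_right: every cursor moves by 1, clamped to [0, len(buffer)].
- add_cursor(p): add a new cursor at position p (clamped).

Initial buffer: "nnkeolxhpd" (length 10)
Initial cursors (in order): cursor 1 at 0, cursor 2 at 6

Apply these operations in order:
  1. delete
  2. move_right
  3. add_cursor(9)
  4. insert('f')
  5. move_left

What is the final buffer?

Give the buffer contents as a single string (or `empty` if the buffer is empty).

After op 1 (delete): buffer="nnkeoxhpd" (len 9), cursors c1@0 c2@5, authorship .........
After op 2 (move_right): buffer="nnkeoxhpd" (len 9), cursors c1@1 c2@6, authorship .........
After op 3 (add_cursor(9)): buffer="nnkeoxhpd" (len 9), cursors c1@1 c2@6 c3@9, authorship .........
After op 4 (insert('f')): buffer="nfnkeoxfhpdf" (len 12), cursors c1@2 c2@8 c3@12, authorship .1.....2...3
After op 5 (move_left): buffer="nfnkeoxfhpdf" (len 12), cursors c1@1 c2@7 c3@11, authorship .1.....2...3

Answer: nfnkeoxfhpdf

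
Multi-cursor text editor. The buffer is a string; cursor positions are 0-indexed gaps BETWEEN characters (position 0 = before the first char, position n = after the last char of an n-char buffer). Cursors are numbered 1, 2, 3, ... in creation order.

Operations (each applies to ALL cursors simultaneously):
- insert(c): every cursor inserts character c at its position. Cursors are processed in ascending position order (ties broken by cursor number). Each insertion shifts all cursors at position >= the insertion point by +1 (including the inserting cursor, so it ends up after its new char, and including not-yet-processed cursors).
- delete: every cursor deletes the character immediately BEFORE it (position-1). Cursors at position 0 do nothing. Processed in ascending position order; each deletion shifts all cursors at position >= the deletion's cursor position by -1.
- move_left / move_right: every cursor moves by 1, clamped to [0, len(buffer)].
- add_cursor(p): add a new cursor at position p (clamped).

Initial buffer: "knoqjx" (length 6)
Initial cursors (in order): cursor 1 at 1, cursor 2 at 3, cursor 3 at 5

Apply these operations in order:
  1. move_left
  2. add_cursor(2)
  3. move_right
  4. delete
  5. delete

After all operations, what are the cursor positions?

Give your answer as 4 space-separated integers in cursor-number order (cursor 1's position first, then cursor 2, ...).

After op 1 (move_left): buffer="knoqjx" (len 6), cursors c1@0 c2@2 c3@4, authorship ......
After op 2 (add_cursor(2)): buffer="knoqjx" (len 6), cursors c1@0 c2@2 c4@2 c3@4, authorship ......
After op 3 (move_right): buffer="knoqjx" (len 6), cursors c1@1 c2@3 c4@3 c3@5, authorship ......
After op 4 (delete): buffer="qx" (len 2), cursors c1@0 c2@0 c4@0 c3@1, authorship ..
After op 5 (delete): buffer="x" (len 1), cursors c1@0 c2@0 c3@0 c4@0, authorship .

Answer: 0 0 0 0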